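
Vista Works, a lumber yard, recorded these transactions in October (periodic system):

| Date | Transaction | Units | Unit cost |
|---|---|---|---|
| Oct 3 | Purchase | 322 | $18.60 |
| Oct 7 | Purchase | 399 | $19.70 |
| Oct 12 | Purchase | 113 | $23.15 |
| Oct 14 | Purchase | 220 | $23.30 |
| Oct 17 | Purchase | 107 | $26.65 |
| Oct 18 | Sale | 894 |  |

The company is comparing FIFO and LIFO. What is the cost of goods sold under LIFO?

COGS = $19,476.80

FIFO COGS: 322 @ $18.60 + 399 @ $19.70 + 113 @ $23.15 + 60 @ $23.30 = $17,863.45
LIFO COGS: 107 @ $26.65 + 220 @ $23.30 + 113 @ $23.15 + 399 @ $19.70 + 55 @ $18.60 = $19,476.80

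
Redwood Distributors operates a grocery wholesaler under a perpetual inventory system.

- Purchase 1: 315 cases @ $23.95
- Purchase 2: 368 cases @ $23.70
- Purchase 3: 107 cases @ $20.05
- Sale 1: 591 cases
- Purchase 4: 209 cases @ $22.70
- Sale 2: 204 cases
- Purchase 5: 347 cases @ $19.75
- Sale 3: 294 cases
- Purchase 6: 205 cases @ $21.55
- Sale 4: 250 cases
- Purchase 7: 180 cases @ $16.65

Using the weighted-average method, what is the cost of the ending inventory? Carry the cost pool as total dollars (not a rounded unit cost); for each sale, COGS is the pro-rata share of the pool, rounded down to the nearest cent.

Ending inventory = $7,495.03

After Purchase 1: 315 on hand, pool $7,544.25 (≈ $23.9500 each)
After Purchase 2: 683 on hand, pool $16,265.85 (≈ $23.8153 each)
After Purchase 3: 790 on hand, pool $18,411.20 (≈ $23.3053 each)
Sale 1, sell 591: 591/790 × $18,411.20 → $13,773.44
After Purchase 4: 408 on hand, pool $9,382.06 (≈ $22.9952 each)
Sale 2, sell 204: 204/408 × $9,382.06 → $4,691.03
After Purchase 5: 551 on hand, pool $11,544.28 (≈ $20.9515 each)
Sale 3, sell 294: 294/551 × $11,544.28 → $6,159.74
After Purchase 6: 462 on hand, pool $9,802.29 (≈ $21.2171 each)
Sale 4, sell 250: 250/462 × $9,802.29 → $5,304.26
After Purchase 7: 392 on hand, pool $7,495.03 (≈ $19.1200 each)
Total COGS = $13,773.44 + $4,691.03 + $6,159.74 + $5,304.26 = $29,928.47
Ending inventory (cost pool remaining) = $7,495.03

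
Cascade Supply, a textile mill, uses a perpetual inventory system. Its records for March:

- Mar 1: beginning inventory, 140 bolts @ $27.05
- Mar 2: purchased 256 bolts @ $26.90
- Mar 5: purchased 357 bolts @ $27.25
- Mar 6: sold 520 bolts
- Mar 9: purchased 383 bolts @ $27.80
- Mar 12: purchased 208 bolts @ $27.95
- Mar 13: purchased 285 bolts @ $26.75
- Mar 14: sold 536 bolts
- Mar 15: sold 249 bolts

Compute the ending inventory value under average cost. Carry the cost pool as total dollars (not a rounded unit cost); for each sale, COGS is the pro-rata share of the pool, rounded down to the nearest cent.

Ending inventory = $8,880.83

After Mar 1: 140 on hand, pool $3,787.00 (≈ $27.0500 each)
After Mar 2: 396 on hand, pool $10,673.40 (≈ $26.9530 each)
After Mar 5: 753 on hand, pool $20,401.65 (≈ $27.0938 each)
Mar 6, sell 520: 520/753 × $20,401.65 → $14,088.78
After Mar 9: 616 on hand, pool $16,960.27 (≈ $27.5329 each)
After Mar 12: 824 on hand, pool $22,773.87 (≈ $27.6382 each)
After Mar 13: 1109 on hand, pool $30,397.62 (≈ $27.4099 each)
Mar 14, sell 536: 536/1109 × $30,397.62 → $14,691.72
Mar 15, sell 249: 249/573 × $15,705.90 → $6,825.07
Total COGS = $14,088.78 + $14,691.72 + $6,825.07 = $35,605.57
Ending inventory (cost pool remaining) = $8,880.83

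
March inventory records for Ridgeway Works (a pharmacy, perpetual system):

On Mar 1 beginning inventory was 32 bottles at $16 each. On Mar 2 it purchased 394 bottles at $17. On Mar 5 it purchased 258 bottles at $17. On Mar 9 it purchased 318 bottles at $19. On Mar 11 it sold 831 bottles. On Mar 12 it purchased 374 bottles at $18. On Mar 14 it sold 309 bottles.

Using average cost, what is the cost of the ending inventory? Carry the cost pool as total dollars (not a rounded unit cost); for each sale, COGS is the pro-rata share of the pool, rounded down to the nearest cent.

Ending inventory = $4,218.59

After Mar 1: 32 on hand, pool $512.00 (≈ $16.0000 each)
After Mar 2: 426 on hand, pool $7,210.00 (≈ $16.9249 each)
After Mar 5: 684 on hand, pool $11,596.00 (≈ $16.9532 each)
After Mar 9: 1002 on hand, pool $17,638.00 (≈ $17.6028 each)
Mar 11, sell 831: 831/1002 × $17,638.00 → $14,627.92
After Mar 12: 545 on hand, pool $9,742.08 (≈ $17.8754 each)
Mar 14, sell 309: 309/545 × $9,742.08 → $5,523.49
Total COGS = $14,627.92 + $5,523.49 = $20,151.41
Ending inventory (cost pool remaining) = $4,218.59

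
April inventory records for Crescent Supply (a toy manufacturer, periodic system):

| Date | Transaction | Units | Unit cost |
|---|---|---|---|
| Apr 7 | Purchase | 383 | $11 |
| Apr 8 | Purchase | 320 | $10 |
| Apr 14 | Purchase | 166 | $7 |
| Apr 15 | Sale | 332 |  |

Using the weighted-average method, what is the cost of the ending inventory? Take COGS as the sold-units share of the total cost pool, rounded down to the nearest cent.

Apr 15, sell 332: 332/869 × $8,575.00 → $3,276.06
Ending inventory (cost pool remaining) = $5,298.94
Check: goods available $8,575.00 = COGS $3,276.06 + ending $5,298.94

Ending inventory = $5,298.94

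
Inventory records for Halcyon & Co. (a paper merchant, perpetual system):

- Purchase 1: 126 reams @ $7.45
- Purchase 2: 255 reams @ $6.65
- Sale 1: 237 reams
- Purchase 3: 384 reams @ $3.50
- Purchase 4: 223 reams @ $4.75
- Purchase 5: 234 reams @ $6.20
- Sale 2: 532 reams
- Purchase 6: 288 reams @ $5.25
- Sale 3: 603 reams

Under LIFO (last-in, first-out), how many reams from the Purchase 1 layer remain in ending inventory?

Sale 1 (237) [LIFO — newest first]: 237 @ $6.65 = $1,576.05
Sale 2 (532) [LIFO — newest first]: 234 @ $6.20 + 223 @ $4.75 + 75 @ $3.50 = $2,772.55
Sale 3 (603) [LIFO — newest first]: 288 @ $5.25 + 309 @ $3.50 + 6 @ $6.65 = $2,633.40
Total COGS = $1,576.05 + $2,772.55 + $2,633.40 = $6,982.00
Ending inventory: 126 @ $7.45 + 12 @ $6.65 = $1,018.50

126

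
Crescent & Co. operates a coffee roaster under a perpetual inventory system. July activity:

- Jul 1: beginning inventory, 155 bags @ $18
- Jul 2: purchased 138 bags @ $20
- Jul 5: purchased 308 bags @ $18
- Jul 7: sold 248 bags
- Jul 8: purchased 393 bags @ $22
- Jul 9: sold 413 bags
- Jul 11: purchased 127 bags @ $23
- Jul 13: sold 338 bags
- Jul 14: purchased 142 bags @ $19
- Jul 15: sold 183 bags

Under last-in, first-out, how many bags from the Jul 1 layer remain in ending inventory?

Jul 7, 248 sold [LIFO — newest first]: 248 @ $18 = $4,464
Jul 9, 413 sold [LIFO — newest first]: 393 @ $22 + 20 @ $18 = $9,006
Jul 13, 338 sold [LIFO — newest first]: 127 @ $23 + 40 @ $18 + 138 @ $20 + 33 @ $18 = $6,995
Jul 15, 183 sold [LIFO — newest first]: 142 @ $19 + 41 @ $18 = $3,436
Total COGS = $4,464 + $9,006 + $6,995 + $3,436 = $23,901
Ending inventory: 81 @ $18 = $1,458
Check: goods available $25,359 = COGS $23,901 + ending $1,458

81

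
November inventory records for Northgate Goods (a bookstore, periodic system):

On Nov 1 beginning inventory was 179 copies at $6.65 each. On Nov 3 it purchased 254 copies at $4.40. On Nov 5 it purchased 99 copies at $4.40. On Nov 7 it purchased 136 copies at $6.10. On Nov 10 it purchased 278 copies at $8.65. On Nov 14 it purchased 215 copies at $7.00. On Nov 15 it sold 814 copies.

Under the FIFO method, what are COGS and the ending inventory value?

Nov 15, 814 sold [FIFO — oldest first]: 179 @ $6.65 + 254 @ $4.40 + 99 @ $4.40 + 136 @ $6.10 + 146 @ $8.65 = $4,836.05
Ending inventory: 132 @ $8.65 + 215 @ $7.00 = $2,646.80

COGS = $4,836.05; ending inventory = $2,646.80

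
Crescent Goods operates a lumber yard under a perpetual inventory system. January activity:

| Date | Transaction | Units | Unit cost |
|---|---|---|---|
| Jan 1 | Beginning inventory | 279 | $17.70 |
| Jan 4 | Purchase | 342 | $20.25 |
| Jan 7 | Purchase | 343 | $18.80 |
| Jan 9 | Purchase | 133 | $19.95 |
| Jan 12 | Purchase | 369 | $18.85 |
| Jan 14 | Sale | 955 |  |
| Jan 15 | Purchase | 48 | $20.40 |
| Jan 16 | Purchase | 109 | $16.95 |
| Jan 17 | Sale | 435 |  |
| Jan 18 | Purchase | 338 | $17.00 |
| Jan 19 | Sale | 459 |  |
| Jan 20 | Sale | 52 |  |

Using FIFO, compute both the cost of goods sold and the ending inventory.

Jan 14, 955 sold [FIFO — oldest first]: 279 @ $17.70 + 342 @ $20.25 + 334 @ $18.80 = $18,143.00
Jan 17, 435 sold [FIFO — oldest first]: 9 @ $18.80 + 133 @ $19.95 + 293 @ $18.85 = $8,345.60
Jan 19, 459 sold [FIFO — oldest first]: 76 @ $18.85 + 48 @ $20.40 + 109 @ $16.95 + 226 @ $17.00 = $8,101.35
Jan 20, 52 sold [FIFO — oldest first]: 52 @ $17.00 = $884.00
Total COGS = $18,143.00 + $8,345.60 + $8,101.35 + $884.00 = $35,473.95
Ending inventory: 60 @ $17.00 = $1,020.00
Check: goods available $36,493.95 = COGS $35,473.95 + ending $1,020.00

COGS = $35,473.95; ending inventory = $1,020.00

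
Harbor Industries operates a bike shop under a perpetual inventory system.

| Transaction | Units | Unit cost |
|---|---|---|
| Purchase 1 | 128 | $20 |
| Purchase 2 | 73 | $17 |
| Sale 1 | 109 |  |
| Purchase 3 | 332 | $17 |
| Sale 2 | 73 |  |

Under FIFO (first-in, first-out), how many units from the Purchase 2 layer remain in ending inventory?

19

Sale 1 (109) [FIFO — oldest first]: 109 @ $20 = $2,180
Sale 2 (73) [FIFO — oldest first]: 19 @ $20 + 54 @ $17 = $1,298
Total COGS = $2,180 + $1,298 = $3,478
Ending inventory: 19 @ $17 + 332 @ $17 = $5,967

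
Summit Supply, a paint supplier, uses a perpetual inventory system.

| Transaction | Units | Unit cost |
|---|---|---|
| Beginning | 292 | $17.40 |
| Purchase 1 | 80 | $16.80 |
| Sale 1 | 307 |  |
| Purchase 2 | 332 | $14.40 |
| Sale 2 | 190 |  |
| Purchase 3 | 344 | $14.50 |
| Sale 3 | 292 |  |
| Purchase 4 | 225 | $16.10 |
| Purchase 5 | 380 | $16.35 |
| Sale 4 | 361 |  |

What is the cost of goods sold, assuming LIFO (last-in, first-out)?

COGS = $18,166.15

Sale 1 (307) [LIFO — newest first]: 80 @ $16.80 + 227 @ $17.40 = $5,293.80
Sale 2 (190) [LIFO — newest first]: 190 @ $14.40 = $2,736.00
Sale 3 (292) [LIFO — newest first]: 292 @ $14.50 = $4,234.00
Sale 4 (361) [LIFO — newest first]: 361 @ $16.35 = $5,902.35
Total COGS = $5,293.80 + $2,736.00 + $4,234.00 + $5,902.35 = $18,166.15
Ending inventory: 65 @ $17.40 + 142 @ $14.40 + 52 @ $14.50 + 225 @ $16.10 + 19 @ $16.35 = $7,862.95
Check: goods available $26,029.10 = COGS $18,166.15 + ending $7,862.95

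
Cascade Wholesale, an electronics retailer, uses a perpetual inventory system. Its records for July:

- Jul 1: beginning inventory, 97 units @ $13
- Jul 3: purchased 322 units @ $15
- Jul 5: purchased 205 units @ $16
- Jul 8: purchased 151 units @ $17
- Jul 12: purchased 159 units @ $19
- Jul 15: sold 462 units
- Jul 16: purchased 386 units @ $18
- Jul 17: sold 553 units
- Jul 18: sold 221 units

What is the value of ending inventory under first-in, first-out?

Jul 15, 462 sold [FIFO — oldest first]: 97 @ $13 + 322 @ $15 + 43 @ $16 = $6,779
Jul 17, 553 sold [FIFO — oldest first]: 162 @ $16 + 151 @ $17 + 159 @ $19 + 81 @ $18 = $9,638
Jul 18, 221 sold [FIFO — oldest first]: 221 @ $18 = $3,978
Total COGS = $6,779 + $9,638 + $3,978 = $20,395
Ending inventory: 84 @ $18 = $1,512

Ending inventory = $1,512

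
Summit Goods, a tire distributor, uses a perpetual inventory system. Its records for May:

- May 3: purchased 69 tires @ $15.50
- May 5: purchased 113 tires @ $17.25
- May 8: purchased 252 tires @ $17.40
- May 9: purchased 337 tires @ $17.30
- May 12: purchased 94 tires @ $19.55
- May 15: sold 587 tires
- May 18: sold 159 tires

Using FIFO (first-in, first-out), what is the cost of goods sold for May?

May 15, 587 sold [FIFO — oldest first]: 69 @ $15.50 + 113 @ $17.25 + 252 @ $17.40 + 153 @ $17.30 = $10,050.45
May 18, 159 sold [FIFO — oldest first]: 159 @ $17.30 = $2,750.70
Total COGS = $10,050.45 + $2,750.70 = $12,801.15
Ending inventory: 25 @ $17.30 + 94 @ $19.55 = $2,270.20

COGS = $12,801.15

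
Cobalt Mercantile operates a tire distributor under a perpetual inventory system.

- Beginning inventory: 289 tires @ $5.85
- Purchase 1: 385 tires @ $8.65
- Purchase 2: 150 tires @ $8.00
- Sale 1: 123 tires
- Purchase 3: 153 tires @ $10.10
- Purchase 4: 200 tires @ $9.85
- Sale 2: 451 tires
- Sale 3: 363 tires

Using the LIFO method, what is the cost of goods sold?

Sale 1 (123) [LIFO — newest first]: 123 @ $8.00 = $984.00
Sale 2 (451) [LIFO — newest first]: 200 @ $9.85 + 153 @ $10.10 + 27 @ $8.00 + 71 @ $8.65 = $4,345.45
Sale 3 (363) [LIFO — newest first]: 314 @ $8.65 + 49 @ $5.85 = $3,002.75
Total COGS = $984.00 + $4,345.45 + $3,002.75 = $8,332.20
Ending inventory: 240 @ $5.85 = $1,404.00

COGS = $8,332.20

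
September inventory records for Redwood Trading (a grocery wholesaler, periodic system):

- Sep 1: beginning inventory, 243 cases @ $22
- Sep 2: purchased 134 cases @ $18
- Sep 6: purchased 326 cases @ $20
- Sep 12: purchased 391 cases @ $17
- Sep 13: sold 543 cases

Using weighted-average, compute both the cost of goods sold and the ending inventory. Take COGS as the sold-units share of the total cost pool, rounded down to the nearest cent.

COGS = $10,385.99; ending inventory = $10,539.01

Sep 13, sell 543: 543/1094 × $20,925.00 → $10,385.99
Ending inventory (cost pool remaining) = $10,539.01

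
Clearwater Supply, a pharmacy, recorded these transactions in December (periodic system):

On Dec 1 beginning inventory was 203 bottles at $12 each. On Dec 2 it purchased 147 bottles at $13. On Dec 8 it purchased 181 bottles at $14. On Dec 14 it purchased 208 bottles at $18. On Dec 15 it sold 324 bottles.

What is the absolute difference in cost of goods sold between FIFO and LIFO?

FIFO COGS: 203 @ $12 + 121 @ $13 = $4,009
LIFO COGS: 208 @ $18 + 116 @ $14 = $5,368
Difference = |$4,009 − $5,368| = $1,359

$1,359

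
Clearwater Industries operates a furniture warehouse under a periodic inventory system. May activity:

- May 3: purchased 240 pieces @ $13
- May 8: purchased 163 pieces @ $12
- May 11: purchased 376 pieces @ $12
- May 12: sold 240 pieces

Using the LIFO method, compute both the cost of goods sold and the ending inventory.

COGS = $2,880; ending inventory = $6,708

May 12, 240 sold [LIFO — newest first]: 240 @ $12 = $2,880
Ending inventory: 240 @ $13 + 163 @ $12 + 136 @ $12 = $6,708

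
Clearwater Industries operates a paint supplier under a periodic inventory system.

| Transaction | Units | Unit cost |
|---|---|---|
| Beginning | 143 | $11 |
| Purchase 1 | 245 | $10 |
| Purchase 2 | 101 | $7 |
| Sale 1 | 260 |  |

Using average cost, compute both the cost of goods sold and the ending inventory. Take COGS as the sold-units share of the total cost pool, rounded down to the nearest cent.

Sale 1, sell 260: 260/489 × $4,730.00 → $2,514.92
Ending inventory (cost pool remaining) = $2,215.08

COGS = $2,514.92; ending inventory = $2,215.08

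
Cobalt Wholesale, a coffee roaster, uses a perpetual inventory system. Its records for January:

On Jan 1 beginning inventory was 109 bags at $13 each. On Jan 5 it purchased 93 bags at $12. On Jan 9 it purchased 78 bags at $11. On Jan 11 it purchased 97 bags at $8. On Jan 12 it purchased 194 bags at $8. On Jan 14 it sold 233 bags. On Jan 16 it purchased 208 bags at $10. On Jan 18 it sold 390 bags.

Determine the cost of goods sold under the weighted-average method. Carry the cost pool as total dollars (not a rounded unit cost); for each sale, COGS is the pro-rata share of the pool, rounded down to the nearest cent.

After Jan 1: 109 on hand, pool $1,417.00 (≈ $13.0000 each)
After Jan 5: 202 on hand, pool $2,533.00 (≈ $12.5396 each)
After Jan 9: 280 on hand, pool $3,391.00 (≈ $12.1107 each)
After Jan 11: 377 on hand, pool $4,167.00 (≈ $11.0531 each)
After Jan 12: 571 on hand, pool $5,719.00 (≈ $10.0158 each)
Jan 14, sell 233: 233/571 × $5,719.00 → $2,333.67
After Jan 16: 546 on hand, pool $5,465.33 (≈ $10.0098 each)
Jan 18, sell 390: 390/546 × $5,465.33 → $3,903.80
Total COGS = $2,333.67 + $3,903.80 = $6,237.47
Ending inventory (cost pool remaining) = $1,561.53

COGS = $6,237.47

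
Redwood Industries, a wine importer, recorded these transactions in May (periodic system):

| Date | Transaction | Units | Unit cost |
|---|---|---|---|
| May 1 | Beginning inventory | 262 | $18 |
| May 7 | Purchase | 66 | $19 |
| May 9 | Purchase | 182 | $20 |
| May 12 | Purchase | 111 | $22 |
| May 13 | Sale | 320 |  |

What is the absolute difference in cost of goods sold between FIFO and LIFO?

$777

FIFO COGS: 262 @ $18 + 58 @ $19 = $5,818
LIFO COGS: 111 @ $22 + 182 @ $20 + 27 @ $19 = $6,595
Difference = |$5,818 − $6,595| = $777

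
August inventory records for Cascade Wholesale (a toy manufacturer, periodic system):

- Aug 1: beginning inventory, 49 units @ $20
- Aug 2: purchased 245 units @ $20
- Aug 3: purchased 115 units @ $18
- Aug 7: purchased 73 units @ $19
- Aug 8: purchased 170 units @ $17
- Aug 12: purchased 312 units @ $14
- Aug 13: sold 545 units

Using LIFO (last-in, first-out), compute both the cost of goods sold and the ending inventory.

COGS = $8,455; ending inventory = $8,140

Aug 13, 545 sold [LIFO — newest first]: 312 @ $14 + 170 @ $17 + 63 @ $19 = $8,455
Ending inventory: 49 @ $20 + 245 @ $20 + 115 @ $18 + 10 @ $19 = $8,140
Check: goods available $16,595 = COGS $8,455 + ending $8,140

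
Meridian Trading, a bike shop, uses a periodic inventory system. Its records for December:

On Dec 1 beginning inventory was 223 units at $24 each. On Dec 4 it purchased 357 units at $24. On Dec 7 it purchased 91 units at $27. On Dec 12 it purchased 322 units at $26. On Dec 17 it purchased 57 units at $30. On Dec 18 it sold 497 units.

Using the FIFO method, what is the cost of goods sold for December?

COGS = $11,928

Dec 18, 497 sold [FIFO — oldest first]: 223 @ $24 + 274 @ $24 = $11,928
Ending inventory: 83 @ $24 + 91 @ $27 + 322 @ $26 + 57 @ $30 = $14,531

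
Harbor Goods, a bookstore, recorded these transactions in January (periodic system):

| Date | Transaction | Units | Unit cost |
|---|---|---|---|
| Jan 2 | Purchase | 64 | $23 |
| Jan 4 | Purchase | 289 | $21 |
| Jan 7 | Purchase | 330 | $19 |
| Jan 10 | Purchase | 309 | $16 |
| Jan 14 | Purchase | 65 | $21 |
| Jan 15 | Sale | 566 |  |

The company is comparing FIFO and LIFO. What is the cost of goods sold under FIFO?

COGS = $11,588

FIFO COGS: 64 @ $23 + 289 @ $21 + 213 @ $19 = $11,588
LIFO COGS: 65 @ $21 + 309 @ $16 + 192 @ $19 = $9,957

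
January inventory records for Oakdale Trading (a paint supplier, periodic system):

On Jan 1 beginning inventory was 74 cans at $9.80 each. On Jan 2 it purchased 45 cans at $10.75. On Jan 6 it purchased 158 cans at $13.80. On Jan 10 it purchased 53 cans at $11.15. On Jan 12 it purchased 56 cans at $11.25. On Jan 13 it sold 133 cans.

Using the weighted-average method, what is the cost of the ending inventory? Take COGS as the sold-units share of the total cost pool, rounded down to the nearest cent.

Jan 13, sell 133: 133/386 × $4,610.30 → $1,588.52
Ending inventory (cost pool remaining) = $3,021.78
Check: goods available $4,610.30 = COGS $1,588.52 + ending $3,021.78

Ending inventory = $3,021.78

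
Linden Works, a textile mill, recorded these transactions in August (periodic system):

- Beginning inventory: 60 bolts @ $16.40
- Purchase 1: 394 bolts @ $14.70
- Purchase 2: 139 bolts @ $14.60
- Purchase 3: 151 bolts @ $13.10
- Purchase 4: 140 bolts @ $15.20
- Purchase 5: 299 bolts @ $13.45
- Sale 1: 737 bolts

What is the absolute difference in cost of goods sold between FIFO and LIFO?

FIFO COGS: 60 @ $16.40 + 394 @ $14.70 + 139 @ $14.60 + 144 @ $13.10 = $10,691.60
LIFO COGS: 299 @ $13.45 + 140 @ $15.20 + 151 @ $13.10 + 139 @ $14.60 + 8 @ $14.70 = $10,274.65
Difference = |$10,691.60 − $10,274.65| = $416.95

$416.95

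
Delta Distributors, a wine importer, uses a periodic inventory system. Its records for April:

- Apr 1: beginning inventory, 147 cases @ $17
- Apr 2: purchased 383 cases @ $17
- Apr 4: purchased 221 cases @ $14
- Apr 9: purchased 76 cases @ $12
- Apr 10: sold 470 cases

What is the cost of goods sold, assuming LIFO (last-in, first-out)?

COGS = $6,947

Apr 10, 470 sold [LIFO — newest first]: 76 @ $12 + 221 @ $14 + 173 @ $17 = $6,947
Ending inventory: 147 @ $17 + 210 @ $17 = $6,069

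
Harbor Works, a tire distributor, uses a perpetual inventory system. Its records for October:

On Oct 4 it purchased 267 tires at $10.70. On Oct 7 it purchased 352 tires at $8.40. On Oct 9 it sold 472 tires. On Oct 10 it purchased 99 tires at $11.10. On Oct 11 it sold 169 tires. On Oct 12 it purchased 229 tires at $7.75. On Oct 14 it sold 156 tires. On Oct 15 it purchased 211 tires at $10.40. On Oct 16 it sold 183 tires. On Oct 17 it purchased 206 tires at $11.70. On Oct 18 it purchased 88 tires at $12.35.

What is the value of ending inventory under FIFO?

Oct 9, 472 sold [FIFO — oldest first]: 267 @ $10.70 + 205 @ $8.40 = $4,578.90
Oct 11, 169 sold [FIFO — oldest first]: 147 @ $8.40 + 22 @ $11.10 = $1,479.00
Oct 14, 156 sold [FIFO — oldest first]: 77 @ $11.10 + 79 @ $7.75 = $1,466.95
Oct 16, 183 sold [FIFO — oldest first]: 150 @ $7.75 + 33 @ $10.40 = $1,505.70
Total COGS = $4,578.90 + $1,479.00 + $1,466.95 + $1,505.70 = $9,030.55
Ending inventory: 178 @ $10.40 + 206 @ $11.70 + 88 @ $12.35 = $5,348.20

Ending inventory = $5,348.20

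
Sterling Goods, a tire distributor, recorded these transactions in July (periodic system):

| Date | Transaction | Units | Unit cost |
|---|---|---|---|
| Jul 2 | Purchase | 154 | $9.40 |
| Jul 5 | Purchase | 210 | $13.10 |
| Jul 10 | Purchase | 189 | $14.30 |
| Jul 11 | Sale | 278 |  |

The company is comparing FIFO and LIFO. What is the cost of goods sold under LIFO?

FIFO COGS: 154 @ $9.40 + 124 @ $13.10 = $3,072.00
LIFO COGS: 189 @ $14.30 + 89 @ $13.10 = $3,868.60

COGS = $3,868.60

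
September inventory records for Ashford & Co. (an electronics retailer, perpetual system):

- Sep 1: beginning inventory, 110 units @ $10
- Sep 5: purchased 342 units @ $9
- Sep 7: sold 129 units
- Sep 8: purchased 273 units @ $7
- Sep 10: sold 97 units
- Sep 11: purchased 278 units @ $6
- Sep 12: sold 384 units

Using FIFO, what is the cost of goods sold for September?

Sep 7, 129 sold [FIFO — oldest first]: 110 @ $10 + 19 @ $9 = $1,271
Sep 10, 97 sold [FIFO — oldest first]: 97 @ $9 = $873
Sep 12, 384 sold [FIFO — oldest first]: 226 @ $9 + 158 @ $7 = $3,140
Total COGS = $1,271 + $873 + $3,140 = $5,284
Ending inventory: 115 @ $7 + 278 @ $6 = $2,473

COGS = $5,284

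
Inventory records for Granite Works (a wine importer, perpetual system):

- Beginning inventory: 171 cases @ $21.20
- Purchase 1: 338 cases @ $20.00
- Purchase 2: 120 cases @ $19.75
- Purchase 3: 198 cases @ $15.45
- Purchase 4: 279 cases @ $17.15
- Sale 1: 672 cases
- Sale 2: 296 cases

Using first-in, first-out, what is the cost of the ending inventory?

Ending inventory = $2,366.70

Sale 1 (672) [FIFO — oldest first]: 171 @ $21.20 + 338 @ $20.00 + 120 @ $19.75 + 43 @ $15.45 = $13,419.55
Sale 2 (296) [FIFO — oldest first]: 155 @ $15.45 + 141 @ $17.15 = $4,812.90
Total COGS = $13,419.55 + $4,812.90 = $18,232.45
Ending inventory: 138 @ $17.15 = $2,366.70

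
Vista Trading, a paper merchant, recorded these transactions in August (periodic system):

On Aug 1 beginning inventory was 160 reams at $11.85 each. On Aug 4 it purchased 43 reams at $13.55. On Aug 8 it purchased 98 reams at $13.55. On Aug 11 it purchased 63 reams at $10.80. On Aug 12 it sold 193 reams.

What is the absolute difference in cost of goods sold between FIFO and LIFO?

FIFO COGS: 160 @ $11.85 + 33 @ $13.55 = $2,343.15
LIFO COGS: 63 @ $10.80 + 98 @ $13.55 + 32 @ $13.55 = $2,441.90
Difference = |$2,343.15 − $2,441.90| = $98.75

$98.75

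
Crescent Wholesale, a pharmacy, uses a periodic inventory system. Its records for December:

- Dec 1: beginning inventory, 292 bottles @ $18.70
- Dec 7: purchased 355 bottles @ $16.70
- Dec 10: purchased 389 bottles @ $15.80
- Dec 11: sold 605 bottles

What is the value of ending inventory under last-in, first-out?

Dec 11, 605 sold [LIFO — newest first]: 389 @ $15.80 + 216 @ $16.70 = $9,753.40
Ending inventory: 292 @ $18.70 + 139 @ $16.70 = $7,781.70

Ending inventory = $7,781.70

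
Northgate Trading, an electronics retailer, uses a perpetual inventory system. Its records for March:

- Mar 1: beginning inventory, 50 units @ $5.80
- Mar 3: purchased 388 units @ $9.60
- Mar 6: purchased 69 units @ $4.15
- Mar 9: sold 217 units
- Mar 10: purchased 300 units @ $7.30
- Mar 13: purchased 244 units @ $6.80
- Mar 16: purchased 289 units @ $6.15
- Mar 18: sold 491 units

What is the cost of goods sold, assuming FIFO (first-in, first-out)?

COGS = $5,768.45

Mar 9, 217 sold [FIFO — oldest first]: 50 @ $5.80 + 167 @ $9.60 = $1,893.20
Mar 18, 491 sold [FIFO — oldest first]: 221 @ $9.60 + 69 @ $4.15 + 201 @ $7.30 = $3,875.25
Total COGS = $1,893.20 + $3,875.25 = $5,768.45
Ending inventory: 99 @ $7.30 + 244 @ $6.80 + 289 @ $6.15 = $4,159.25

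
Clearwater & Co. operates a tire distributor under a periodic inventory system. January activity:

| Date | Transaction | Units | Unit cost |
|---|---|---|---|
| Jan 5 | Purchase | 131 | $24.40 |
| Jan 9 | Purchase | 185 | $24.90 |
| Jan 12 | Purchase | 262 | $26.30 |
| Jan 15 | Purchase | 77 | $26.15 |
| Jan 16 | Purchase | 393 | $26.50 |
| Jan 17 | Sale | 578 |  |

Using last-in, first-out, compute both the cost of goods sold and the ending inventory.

COGS = $15,268.45; ending inventory = $11,853.10

Jan 17, 578 sold [LIFO — newest first]: 393 @ $26.50 + 77 @ $26.15 + 108 @ $26.30 = $15,268.45
Ending inventory: 131 @ $24.40 + 185 @ $24.90 + 154 @ $26.30 = $11,853.10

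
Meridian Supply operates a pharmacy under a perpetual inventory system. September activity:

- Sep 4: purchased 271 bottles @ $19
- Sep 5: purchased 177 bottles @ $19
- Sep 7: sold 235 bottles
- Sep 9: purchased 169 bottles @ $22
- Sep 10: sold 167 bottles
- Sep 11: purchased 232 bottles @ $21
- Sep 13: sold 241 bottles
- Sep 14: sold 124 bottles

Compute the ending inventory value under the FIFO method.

Ending inventory = $1,722

Sep 7, 235 sold [FIFO — oldest first]: 235 @ $19 = $4,465
Sep 10, 167 sold [FIFO — oldest first]: 36 @ $19 + 131 @ $19 = $3,173
Sep 13, 241 sold [FIFO — oldest first]: 46 @ $19 + 169 @ $22 + 26 @ $21 = $5,138
Sep 14, 124 sold [FIFO — oldest first]: 124 @ $21 = $2,604
Total COGS = $4,465 + $3,173 + $5,138 + $2,604 = $15,380
Ending inventory: 82 @ $21 = $1,722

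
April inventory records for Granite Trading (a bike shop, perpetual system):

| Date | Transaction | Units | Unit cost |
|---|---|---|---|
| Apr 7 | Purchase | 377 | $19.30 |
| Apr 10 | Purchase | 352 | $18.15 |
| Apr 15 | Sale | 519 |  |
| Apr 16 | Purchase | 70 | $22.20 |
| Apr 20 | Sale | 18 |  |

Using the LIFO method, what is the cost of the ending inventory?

Apr 15, 519 sold [LIFO — newest first]: 352 @ $18.15 + 167 @ $19.30 = $9,611.90
Apr 20, 18 sold [LIFO — newest first]: 18 @ $22.20 = $399.60
Total COGS = $9,611.90 + $399.60 = $10,011.50
Ending inventory: 210 @ $19.30 + 52 @ $22.20 = $5,207.40

Ending inventory = $5,207.40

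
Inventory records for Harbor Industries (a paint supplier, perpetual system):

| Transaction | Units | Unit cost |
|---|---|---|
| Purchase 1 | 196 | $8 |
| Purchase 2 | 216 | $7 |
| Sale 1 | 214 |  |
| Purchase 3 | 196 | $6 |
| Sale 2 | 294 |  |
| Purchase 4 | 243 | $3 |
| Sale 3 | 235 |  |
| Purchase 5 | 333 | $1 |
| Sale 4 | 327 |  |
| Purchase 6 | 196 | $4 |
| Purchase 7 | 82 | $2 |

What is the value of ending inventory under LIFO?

Ending inventory = $1,778

Sale 1 (214) [LIFO — newest first]: 214 @ $7 = $1,498
Sale 2 (294) [LIFO — newest first]: 196 @ $6 + 2 @ $7 + 96 @ $8 = $1,958
Sale 3 (235) [LIFO — newest first]: 235 @ $3 = $705
Sale 4 (327) [LIFO — newest first]: 327 @ $1 = $327
Total COGS = $1,498 + $1,958 + $705 + $327 = $4,488
Ending inventory: 100 @ $8 + 8 @ $3 + 6 @ $1 + 196 @ $4 + 82 @ $2 = $1,778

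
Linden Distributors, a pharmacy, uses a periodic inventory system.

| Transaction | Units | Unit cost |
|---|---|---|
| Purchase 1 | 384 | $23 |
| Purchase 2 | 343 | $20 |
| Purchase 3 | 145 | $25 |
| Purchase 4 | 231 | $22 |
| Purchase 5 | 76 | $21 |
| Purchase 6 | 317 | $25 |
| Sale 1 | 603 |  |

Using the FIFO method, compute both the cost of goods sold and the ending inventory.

COGS = $13,212; ending inventory = $20,708

Sale 1 (603) [FIFO — oldest first]: 384 @ $23 + 219 @ $20 = $13,212
Ending inventory: 124 @ $20 + 145 @ $25 + 231 @ $22 + 76 @ $21 + 317 @ $25 = $20,708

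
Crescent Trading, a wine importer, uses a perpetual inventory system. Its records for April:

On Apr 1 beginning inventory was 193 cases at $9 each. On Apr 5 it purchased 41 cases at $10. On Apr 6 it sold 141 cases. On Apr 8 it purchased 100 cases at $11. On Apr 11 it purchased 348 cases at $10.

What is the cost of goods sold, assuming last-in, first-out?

Apr 6, 141 sold [LIFO — newest first]: 41 @ $10 + 100 @ $9 = $1,310
Ending inventory: 93 @ $9 + 100 @ $11 + 348 @ $10 = $5,417
Check: goods available $6,727 = COGS $1,310 + ending $5,417

COGS = $1,310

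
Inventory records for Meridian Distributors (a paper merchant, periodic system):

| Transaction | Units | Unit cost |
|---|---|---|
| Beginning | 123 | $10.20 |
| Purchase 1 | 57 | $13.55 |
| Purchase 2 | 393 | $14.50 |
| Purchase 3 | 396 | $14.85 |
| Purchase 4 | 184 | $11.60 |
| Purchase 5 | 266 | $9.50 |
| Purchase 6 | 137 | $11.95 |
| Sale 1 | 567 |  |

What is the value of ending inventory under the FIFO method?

Ending inventory = $12,266.15

Sale 1 (567) [FIFO — oldest first]: 123 @ $10.20 + 57 @ $13.55 + 387 @ $14.50 = $7,638.45
Ending inventory: 6 @ $14.50 + 396 @ $14.85 + 184 @ $11.60 + 266 @ $9.50 + 137 @ $11.95 = $12,266.15
Check: goods available $19,904.60 = COGS $7,638.45 + ending $12,266.15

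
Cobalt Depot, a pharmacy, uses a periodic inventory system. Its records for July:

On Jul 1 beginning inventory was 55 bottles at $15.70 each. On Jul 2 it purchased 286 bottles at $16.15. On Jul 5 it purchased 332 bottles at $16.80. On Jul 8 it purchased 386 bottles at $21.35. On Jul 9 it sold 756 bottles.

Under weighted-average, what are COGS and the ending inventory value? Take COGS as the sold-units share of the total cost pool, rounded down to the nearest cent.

COGS = $13,778.68; ending inventory = $5,522.42

Jul 9, sell 756: 756/1059 × $19,301.10 → $13,778.68
Ending inventory (cost pool remaining) = $5,522.42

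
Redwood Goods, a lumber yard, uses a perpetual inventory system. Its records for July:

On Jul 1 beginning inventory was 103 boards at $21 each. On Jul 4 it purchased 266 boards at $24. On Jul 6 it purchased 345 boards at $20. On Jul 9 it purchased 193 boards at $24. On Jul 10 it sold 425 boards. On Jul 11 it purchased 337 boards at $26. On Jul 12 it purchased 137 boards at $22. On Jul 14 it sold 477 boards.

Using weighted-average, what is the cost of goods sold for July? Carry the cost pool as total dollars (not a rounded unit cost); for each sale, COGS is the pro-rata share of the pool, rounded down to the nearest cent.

After Jul 1: 103 on hand, pool $2,163.00 (≈ $21.0000 each)
After Jul 4: 369 on hand, pool $8,547.00 (≈ $23.1626 each)
After Jul 6: 714 on hand, pool $15,447.00 (≈ $21.6345 each)
After Jul 9: 907 on hand, pool $20,079.00 (≈ $22.1378 each)
Jul 10, sell 425: 425/907 × $20,079.00 → $9,408.57
After Jul 11: 819 on hand, pool $19,432.43 (≈ $23.7270 each)
After Jul 12: 956 on hand, pool $22,446.43 (≈ $23.4795 each)
Jul 14, sell 477: 477/956 × $22,446.43 → $11,199.73
Total COGS = $9,408.57 + $11,199.73 = $20,608.30
Ending inventory (cost pool remaining) = $11,246.70

COGS = $20,608.30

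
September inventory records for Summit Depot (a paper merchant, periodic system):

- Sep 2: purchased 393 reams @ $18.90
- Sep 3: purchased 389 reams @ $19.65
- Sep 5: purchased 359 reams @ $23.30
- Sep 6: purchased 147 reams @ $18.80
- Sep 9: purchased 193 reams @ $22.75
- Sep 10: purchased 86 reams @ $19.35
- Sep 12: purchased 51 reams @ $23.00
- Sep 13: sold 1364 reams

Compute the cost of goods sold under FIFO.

Sep 13, 1364 sold [FIFO — oldest first]: 393 @ $18.90 + 389 @ $19.65 + 359 @ $23.30 + 147 @ $18.80 + 76 @ $22.75 = $27,928.85
Ending inventory: 117 @ $22.75 + 86 @ $19.35 + 51 @ $23.00 = $5,498.85

COGS = $27,928.85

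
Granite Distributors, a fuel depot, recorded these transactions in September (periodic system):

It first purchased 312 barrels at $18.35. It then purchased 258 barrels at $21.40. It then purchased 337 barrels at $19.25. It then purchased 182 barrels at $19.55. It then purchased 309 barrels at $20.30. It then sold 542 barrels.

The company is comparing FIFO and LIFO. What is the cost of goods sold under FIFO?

COGS = $10,647.20

FIFO COGS: 312 @ $18.35 + 230 @ $21.40 = $10,647.20
LIFO COGS: 309 @ $20.30 + 182 @ $19.55 + 51 @ $19.25 = $10,812.55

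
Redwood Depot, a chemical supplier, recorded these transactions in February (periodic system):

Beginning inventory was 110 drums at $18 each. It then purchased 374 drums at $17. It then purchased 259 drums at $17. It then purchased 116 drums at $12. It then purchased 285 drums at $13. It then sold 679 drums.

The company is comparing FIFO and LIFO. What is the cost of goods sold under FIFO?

FIFO COGS: 110 @ $18 + 374 @ $17 + 195 @ $17 = $11,653
LIFO COGS: 285 @ $13 + 116 @ $12 + 259 @ $17 + 19 @ $17 = $9,823

COGS = $11,653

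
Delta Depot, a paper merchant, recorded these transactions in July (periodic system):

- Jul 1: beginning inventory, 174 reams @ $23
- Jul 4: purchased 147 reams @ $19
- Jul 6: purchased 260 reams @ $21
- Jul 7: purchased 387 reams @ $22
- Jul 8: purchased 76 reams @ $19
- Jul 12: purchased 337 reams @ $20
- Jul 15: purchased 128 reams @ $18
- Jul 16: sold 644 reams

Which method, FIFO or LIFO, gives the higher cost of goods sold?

FIFO COGS: 174 @ $23 + 147 @ $19 + 260 @ $21 + 63 @ $22 = $13,641
LIFO COGS: 128 @ $18 + 337 @ $20 + 76 @ $19 + 103 @ $22 = $12,754

FIFO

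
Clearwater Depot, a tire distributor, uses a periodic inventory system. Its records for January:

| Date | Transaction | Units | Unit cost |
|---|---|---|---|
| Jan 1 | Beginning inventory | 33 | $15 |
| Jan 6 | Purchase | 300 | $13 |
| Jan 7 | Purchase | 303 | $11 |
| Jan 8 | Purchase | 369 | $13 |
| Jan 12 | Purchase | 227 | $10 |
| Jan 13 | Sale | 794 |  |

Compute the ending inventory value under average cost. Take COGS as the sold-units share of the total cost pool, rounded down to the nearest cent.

Jan 13, sell 794: 794/1232 × $14,795.00 → $9,535.08
Ending inventory (cost pool remaining) = $5,259.92

Ending inventory = $5,259.92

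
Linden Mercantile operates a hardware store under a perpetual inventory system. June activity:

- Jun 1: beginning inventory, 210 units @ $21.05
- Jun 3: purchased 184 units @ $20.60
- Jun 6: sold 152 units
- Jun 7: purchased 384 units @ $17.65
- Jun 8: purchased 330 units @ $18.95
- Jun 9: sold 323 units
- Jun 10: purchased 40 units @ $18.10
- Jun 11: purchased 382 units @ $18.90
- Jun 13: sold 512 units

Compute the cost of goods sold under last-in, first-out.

COGS = $18,793.45

Jun 6, 152 sold [LIFO — newest first]: 152 @ $20.60 = $3,131.20
Jun 9, 323 sold [LIFO — newest first]: 323 @ $18.95 = $6,120.85
Jun 13, 512 sold [LIFO — newest first]: 382 @ $18.90 + 40 @ $18.10 + 7 @ $18.95 + 83 @ $17.65 = $9,541.40
Total COGS = $3,131.20 + $6,120.85 + $9,541.40 = $18,793.45
Ending inventory: 210 @ $21.05 + 32 @ $20.60 + 301 @ $17.65 = $10,392.35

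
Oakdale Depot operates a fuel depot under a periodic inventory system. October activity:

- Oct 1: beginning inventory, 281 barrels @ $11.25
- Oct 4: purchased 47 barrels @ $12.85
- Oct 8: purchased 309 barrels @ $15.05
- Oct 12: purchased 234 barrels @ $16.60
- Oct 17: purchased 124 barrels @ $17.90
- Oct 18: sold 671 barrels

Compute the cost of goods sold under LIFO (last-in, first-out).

COGS = $10,805.85

Oct 18, 671 sold [LIFO — newest first]: 124 @ $17.90 + 234 @ $16.60 + 309 @ $15.05 + 4 @ $12.85 = $10,805.85
Ending inventory: 281 @ $11.25 + 43 @ $12.85 = $3,713.80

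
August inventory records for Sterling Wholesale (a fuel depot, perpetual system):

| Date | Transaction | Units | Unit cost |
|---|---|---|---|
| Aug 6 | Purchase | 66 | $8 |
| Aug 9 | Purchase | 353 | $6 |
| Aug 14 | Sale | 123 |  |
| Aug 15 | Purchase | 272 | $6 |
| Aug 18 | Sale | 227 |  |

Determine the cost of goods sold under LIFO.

Aug 14, 123 sold [LIFO — newest first]: 123 @ $6 = $738
Aug 18, 227 sold [LIFO — newest first]: 227 @ $6 = $1,362
Total COGS = $738 + $1,362 = $2,100
Ending inventory: 66 @ $8 + 230 @ $6 + 45 @ $6 = $2,178

COGS = $2,100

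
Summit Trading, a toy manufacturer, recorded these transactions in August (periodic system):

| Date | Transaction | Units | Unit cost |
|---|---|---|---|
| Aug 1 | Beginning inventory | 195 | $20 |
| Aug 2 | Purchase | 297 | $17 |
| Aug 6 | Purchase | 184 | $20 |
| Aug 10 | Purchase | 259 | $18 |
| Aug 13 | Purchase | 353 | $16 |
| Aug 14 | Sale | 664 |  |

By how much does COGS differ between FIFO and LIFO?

FIFO COGS: 195 @ $20 + 297 @ $17 + 172 @ $20 = $12,389
LIFO COGS: 353 @ $16 + 259 @ $18 + 52 @ $20 = $11,350
Difference = |$12,389 − $11,350| = $1,039

$1,039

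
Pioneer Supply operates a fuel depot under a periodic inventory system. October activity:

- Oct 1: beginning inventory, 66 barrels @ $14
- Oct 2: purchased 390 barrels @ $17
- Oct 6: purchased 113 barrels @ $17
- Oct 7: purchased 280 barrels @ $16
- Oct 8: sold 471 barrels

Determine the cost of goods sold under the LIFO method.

COGS = $7,727

Oct 8, 471 sold [LIFO — newest first]: 280 @ $16 + 113 @ $17 + 78 @ $17 = $7,727
Ending inventory: 66 @ $14 + 312 @ $17 = $6,228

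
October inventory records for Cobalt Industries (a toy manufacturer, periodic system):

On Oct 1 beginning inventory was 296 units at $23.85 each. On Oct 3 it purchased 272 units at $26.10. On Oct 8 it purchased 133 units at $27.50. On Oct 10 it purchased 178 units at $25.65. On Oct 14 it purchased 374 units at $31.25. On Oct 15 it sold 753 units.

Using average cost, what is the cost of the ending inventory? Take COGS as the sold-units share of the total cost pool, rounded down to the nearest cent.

Oct 15, sell 753: 753/1253 × $34,069.50 → $20,474.32
Ending inventory (cost pool remaining) = $13,595.18

Ending inventory = $13,595.18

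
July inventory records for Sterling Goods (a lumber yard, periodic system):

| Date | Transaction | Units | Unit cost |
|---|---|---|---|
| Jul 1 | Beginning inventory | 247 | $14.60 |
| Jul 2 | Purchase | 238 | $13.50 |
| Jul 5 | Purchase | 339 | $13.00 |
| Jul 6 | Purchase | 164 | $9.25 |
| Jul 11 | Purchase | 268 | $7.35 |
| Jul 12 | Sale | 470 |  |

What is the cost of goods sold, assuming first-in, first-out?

COGS = $6,616.70

Jul 12, 470 sold [FIFO — oldest first]: 247 @ $14.60 + 223 @ $13.50 = $6,616.70
Ending inventory: 15 @ $13.50 + 339 @ $13.00 + 164 @ $9.25 + 268 @ $7.35 = $8,096.30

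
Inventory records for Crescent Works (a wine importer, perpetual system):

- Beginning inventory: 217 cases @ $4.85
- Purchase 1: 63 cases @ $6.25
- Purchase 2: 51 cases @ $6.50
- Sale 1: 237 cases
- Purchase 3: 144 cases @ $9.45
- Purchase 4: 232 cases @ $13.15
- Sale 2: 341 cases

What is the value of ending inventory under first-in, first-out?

Ending inventory = $1,696.35

Sale 1 (237) [FIFO — oldest first]: 217 @ $4.85 + 20 @ $6.25 = $1,177.45
Sale 2 (341) [FIFO — oldest first]: 43 @ $6.25 + 51 @ $6.50 + 144 @ $9.45 + 103 @ $13.15 = $3,315.50
Total COGS = $1,177.45 + $3,315.50 = $4,492.95
Ending inventory: 129 @ $13.15 = $1,696.35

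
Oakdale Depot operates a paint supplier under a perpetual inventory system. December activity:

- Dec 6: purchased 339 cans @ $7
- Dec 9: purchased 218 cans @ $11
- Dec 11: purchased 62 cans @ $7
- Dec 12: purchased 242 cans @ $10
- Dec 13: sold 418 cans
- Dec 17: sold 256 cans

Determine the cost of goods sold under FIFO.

COGS = $5,755

Dec 13, 418 sold [FIFO — oldest first]: 339 @ $7 + 79 @ $11 = $3,242
Dec 17, 256 sold [FIFO — oldest first]: 139 @ $11 + 62 @ $7 + 55 @ $10 = $2,513
Total COGS = $3,242 + $2,513 = $5,755
Ending inventory: 187 @ $10 = $1,870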